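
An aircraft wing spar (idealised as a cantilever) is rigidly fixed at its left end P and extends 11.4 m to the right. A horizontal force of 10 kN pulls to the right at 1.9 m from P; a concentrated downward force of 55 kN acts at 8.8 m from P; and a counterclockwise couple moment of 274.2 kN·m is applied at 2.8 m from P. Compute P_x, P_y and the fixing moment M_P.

ΣF_x = 0: P_x + 10 = 0 → P_x = -10.00 kN.
ΣF_y = 0: P_y − 55 = 0 → P_y = 55.00 kN.
ΣM about P: M_P − 55·8.8 + 274.2 = 0 → M_P = 209.8 kN·m.

P_x = -10.00 kN, P_y = 55.00 kN, M_P = 209.8 kN·m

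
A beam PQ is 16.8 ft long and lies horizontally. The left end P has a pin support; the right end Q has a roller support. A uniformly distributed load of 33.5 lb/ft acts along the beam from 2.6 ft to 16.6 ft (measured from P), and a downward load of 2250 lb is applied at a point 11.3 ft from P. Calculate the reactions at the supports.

Resultant of the distributed load: 33.5 × 14 = 469 lb at 9.6 ft from P.
Taking moments about P: Q_y·16.8 − (33.5·14)·9.6 − 2250·11.3 = 0 → Q_y = 29927.4/16.8 = 1781.39 ≈ 1781 lb.
ΣF_y = 0: P_y + 1781.39 − 33.5·14 − 2250 = 0 → P_y = 937.6 lb.
ΣF_x = 0: no horizontal applied forces, so P_x = 0.

P_x = 0, P_y = 937.6 lb, Q_y = 1781 lb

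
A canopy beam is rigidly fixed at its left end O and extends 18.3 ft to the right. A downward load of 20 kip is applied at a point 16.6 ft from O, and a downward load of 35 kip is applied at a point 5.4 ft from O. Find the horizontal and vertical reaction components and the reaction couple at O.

ΣF_x = 0: O_x = 0.
ΣF_y = 0: O_y − 20 − 35 = 0 → O_y = 55.00 kip.
ΣM about O: M_O − 20·16.6 − 35·5.4 = 0 → M_O = 521.0 kip·ft.

O_x = 0, O_y = 55.00 kip, M_O = 521.0 kip·ft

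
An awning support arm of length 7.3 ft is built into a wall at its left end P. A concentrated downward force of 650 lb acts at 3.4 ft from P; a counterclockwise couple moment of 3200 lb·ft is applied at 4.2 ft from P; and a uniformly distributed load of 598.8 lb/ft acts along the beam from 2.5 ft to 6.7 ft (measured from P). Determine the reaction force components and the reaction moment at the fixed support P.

Resultant of the distributed load: 598.8 × 4.2 = 2514.96 lb at 4.6 ft from P.
ΣF_x = 0: P_x = 0.
ΣF_y = 0: P_y − 650 − 598.8·4.2 = 0 → P_y = 3165 lb.
ΣM about P: M_P − 650·3.4 + 3200 − (598.8·4.2)·4.6 = 0 → M_P = 10580 lb·ft.

P_x = 0, P_y = 3165 lb, M_P = 10580 lb·ft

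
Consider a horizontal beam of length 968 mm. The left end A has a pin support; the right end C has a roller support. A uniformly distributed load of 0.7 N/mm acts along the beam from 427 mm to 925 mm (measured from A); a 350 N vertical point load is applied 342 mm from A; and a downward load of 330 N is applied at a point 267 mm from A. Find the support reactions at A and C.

A_x = 0, A_y = 570.5 N, C_y = 458.1 N

Resultant of the distributed load: 0.7 × 498 = 348.6 N at 676 mm from A.
Taking moments about A: C_y·968 − (0.7·498)·676 − 350·342 − 330·267 = 0 → C_y = 443463.6/968 = 458.124 ≈ 458.1 N.
ΣF_y = 0: A_y + 458.124 − 0.7·498 − 350 − 330 = 0 → A_y = 570.5 N.
ΣF_x = 0: no horizontal applied forces, so A_x = 0.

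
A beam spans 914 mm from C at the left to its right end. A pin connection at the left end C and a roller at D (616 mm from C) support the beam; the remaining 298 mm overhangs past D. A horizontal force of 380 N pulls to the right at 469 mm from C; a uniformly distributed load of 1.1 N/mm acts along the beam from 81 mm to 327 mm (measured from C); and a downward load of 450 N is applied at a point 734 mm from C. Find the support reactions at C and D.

C_x = -380.0 N, C_y = 94.78 N, D_y = 625.8 N

Resultant of the distributed load: 1.1 × 246 = 270.6 N at 204 mm from C.
ΣM about C: D_y·616 − (1.1·246)·204 − 450·734 = 0 → D_y = 385502.4/616 = 625.816 ≈ 625.8 N.
ΣF_y = 0: C_y + 625.816 − 1.1·246 − 450 = 0 → C_y = 94.78 N.
ΣF_x = 0: C_x + 380 = 0 → C_x = -380.0 N.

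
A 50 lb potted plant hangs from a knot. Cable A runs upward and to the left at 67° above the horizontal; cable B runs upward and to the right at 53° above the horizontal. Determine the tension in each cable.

ΣF_x = 0: −T_A·cos67° + T_B·cos53° = 0 → T_B = 0.649255·T_A.
ΣF_y = 0: T_A·sin67° + T_B·sin53° = 50.
Substitute: T_A·(0.920505 + 0.649255·0.798636) = 50 → T_A = 34.7458 ≈ 34.75 lb.
Then T_B = 0.649255 × 34.7458 = 22.56 lb.

T_A = 34.75 lb, T_B = 22.56 lb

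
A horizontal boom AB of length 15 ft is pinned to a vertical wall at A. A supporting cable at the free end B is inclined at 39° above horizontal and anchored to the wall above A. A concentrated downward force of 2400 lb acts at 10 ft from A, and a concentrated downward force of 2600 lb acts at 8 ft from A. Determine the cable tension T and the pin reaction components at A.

ΣM about A: T·sin39°·15 − 2400·10 − 2600·8 = 0 → T = 44800/(15·0.62932) = 4745.86 ≈ 4746 lb.
ΣF_x = 0: A_x − T·cos39° = 0 → A_x = 4745.86 × 0.777146 = 3688 lb.
ΣF_y = 0: A_y + T·sin39° − 2400 − 2600 = 0 → A_y = 5000 − 4745.86 × 0.62932 = 2013 lb.

T = 4746 lb, A_x = 3688 lb, A_y = 2013 lb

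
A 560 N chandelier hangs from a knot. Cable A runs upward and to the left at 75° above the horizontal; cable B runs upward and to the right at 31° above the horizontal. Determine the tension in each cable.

ΣF_x = 0: −T_A·cos75° + T_B·cos31° = 0 → T_B = 0.301947·T_A.
ΣF_y = 0: T_A·sin75° + T_B·sin31° = 560.
Substitute: T_A·(0.965926 + 0.301947·0.515038) = 560 → T_A = 499.358 ≈ 499.4 N.
Then T_B = 0.301947 × 499.358 = 150.8 N.

T_A = 499.4 N, T_B = 150.8 N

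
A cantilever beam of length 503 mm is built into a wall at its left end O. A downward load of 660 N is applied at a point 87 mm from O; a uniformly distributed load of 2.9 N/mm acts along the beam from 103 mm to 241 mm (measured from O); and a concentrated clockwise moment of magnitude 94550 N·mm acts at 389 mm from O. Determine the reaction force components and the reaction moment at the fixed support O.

O_x = 0, O_y = 1060 N, M_O = 220800 N·mm

Resultant of the distributed load: 2.9 × 138 = 400.2 N at 172 mm from O.
ΣF_x = 0: O_x = 0.
ΣF_y = 0: O_y − 660 − 2.9·138 = 0 → O_y = 1060 N.
ΣM about O: M_O − 660·87 − (2.9·138)·172 − 94550 = 0 → M_O = 220800 N·mm.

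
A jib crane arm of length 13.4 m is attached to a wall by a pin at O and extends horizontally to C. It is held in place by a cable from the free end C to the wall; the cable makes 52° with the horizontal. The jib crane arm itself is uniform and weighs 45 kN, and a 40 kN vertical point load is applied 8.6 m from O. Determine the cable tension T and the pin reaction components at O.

ΣM about O: T·sin52°·13.4 − 45·6.7 − 40·8.6 = 0 → T = 645.5/(13.4·0.788011) = 61.1307 ≈ 61.13 kN.
ΣF_x = 0: O_x − T·cos52° = 0 → O_x = 61.1307 × 0.615661 = 37.64 kN.
ΣF_y = 0: O_y + T·sin52° − 45 − 40 = 0 → O_y = 85 − 61.1307 × 0.788011 = 36.83 kN.

T = 61.13 kN, O_x = 37.64 kN, O_y = 36.83 kN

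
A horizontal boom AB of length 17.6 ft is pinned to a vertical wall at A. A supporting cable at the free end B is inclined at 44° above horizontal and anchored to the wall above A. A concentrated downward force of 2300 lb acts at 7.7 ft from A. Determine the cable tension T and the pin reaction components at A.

ΣM about A: T·sin44°·17.6 − 2300·7.7 = 0 → T = 17710/(17.6·0.694658) = 1448.55 ≈ 1449 lb.
ΣF_x = 0: A_x − T·cos44° = 0 → A_x = 1448.55 × 0.71934 = 1042 lb.
ΣF_y = 0: A_y + T·sin44° − 2300 = 0 → A_y = 2300 − 1448.55 × 0.694658 = 1294 lb.

T = 1449 lb, A_x = 1042 lb, A_y = 1294 lb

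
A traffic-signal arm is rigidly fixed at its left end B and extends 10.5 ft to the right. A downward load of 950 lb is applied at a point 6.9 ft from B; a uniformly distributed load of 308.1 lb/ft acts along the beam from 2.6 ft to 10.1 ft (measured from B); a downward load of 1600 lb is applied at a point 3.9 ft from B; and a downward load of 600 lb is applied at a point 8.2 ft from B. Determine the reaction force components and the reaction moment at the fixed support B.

Resultant of the distributed load: 308.1 × 7.5 = 2310.75 lb at 6.35 ft from B.
ΣF_x = 0: B_x = 0.
ΣF_y = 0: B_y − 950 − 308.1·7.5 − 1600 − 600 = 0 → B_y = 5461 lb.
ΣM about B: M_B − 950·6.9 − (308.1·7.5)·6.35 − 1600·3.9 − 600·8.2 = 0 → M_B = 32390 lb·ft.

B_x = 0, B_y = 5461 lb, M_B = 32390 lb·ft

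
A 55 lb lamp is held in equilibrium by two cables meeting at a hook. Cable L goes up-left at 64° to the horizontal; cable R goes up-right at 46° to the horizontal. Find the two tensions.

T_L = 40.66 lb, T_R = 25.66 lb

ΣF_x = 0: −T_L·cos64° + T_R·cos46° = 0 → T_R = 0.63106·T_L.
ΣF_y = 0: T_L·sin64° + T_R·sin46° = 55.
Substitute: T_L·(0.898794 + 0.63106·0.71934) = 55 → T_L = 40.6582 ≈ 40.66 lb.
Then T_R = 0.63106 × 40.6582 = 25.66 lb.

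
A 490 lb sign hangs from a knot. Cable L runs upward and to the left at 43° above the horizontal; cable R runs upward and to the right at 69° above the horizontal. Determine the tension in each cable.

ΣF_x = 0: −T_L·cos43° + T_R·cos69° = 0 → T_R = 2.04079·T_L.
ΣF_y = 0: T_L·sin43° + T_R·sin69° = 490.
Substitute: T_L·(0.681998 + 2.04079·0.93358) = 490 → T_L = 189.391 ≈ 189.4 lb.
Then T_R = 2.04079 × 189.391 = 386.5 lb.

T_L = 189.4 lb, T_R = 386.5 lb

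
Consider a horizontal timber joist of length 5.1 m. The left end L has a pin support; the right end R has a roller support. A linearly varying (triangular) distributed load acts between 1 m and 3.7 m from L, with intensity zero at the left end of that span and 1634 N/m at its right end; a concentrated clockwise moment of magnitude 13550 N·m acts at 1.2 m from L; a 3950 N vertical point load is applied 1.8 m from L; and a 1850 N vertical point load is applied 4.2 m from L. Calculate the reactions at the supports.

L_x = 0, L_y = 1220 N, R_y = 6786 N

Resultant of the triangular load: ½ × 1634 × 2.7 = 2205.9 N, acting at 2.8 m from L (one-third of the span from the peak).
Taking moments about L: R_y·5.1 − (½·1634·2.7)·2.8 − 13550 − 3950·1.8 − 1850·4.2 = 0 → R_y = 34606.52/5.1 = 6785.59 ≈ 6786 N.
ΣF_y = 0: L_y + 6785.59 − ½·1634·2.7 − 3950 − 1850 = 0 → L_y = 1220 N.
ΣF_x = 0: no horizontal applied forces, so L_x = 0.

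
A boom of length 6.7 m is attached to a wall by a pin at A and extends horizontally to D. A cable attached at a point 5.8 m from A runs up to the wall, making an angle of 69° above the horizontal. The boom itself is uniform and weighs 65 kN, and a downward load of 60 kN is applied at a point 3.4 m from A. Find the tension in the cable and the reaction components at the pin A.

T = 77.89 kN, A_x = 27.91 kN, A_y = 52.28 kN

ΣM about A: T·sin69°·5.8 − 65·3.35 − 60·3.4 = 0 → T = 421.75/(5.8·0.93358) = 77.8889 ≈ 77.89 kN.
ΣF_x = 0: A_x − T·cos69° = 0 → A_x = 77.8889 × 0.358368 = 27.91 kN.
ΣF_y = 0: A_y + T·sin69° − 65 − 60 = 0 → A_y = 125 − 77.8889 × 0.93358 = 52.28 kN.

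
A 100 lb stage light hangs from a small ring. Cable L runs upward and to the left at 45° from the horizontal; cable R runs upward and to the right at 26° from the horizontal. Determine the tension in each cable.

T_L = 95.06 lb, T_R = 74.79 lb

ΣF_x = 0: −T_L·cos45° + T_R·cos26° = 0 → T_R = 0.786728·T_L.
ΣF_y = 0: T_L·sin45° + T_R·sin26° = 100.
Substitute: T_L·(0.707107 + 0.786728·0.438371) = 100 → T_L = 95.0583 ≈ 95.06 lb.
Then T_R = 0.786728 × 95.0583 = 74.79 lb.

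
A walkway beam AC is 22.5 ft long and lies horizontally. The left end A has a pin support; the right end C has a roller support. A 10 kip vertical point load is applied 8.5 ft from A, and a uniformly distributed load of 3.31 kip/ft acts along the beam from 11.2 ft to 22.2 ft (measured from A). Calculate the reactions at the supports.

Resultant of the distributed load: 3.31 × 11 = 36.41 kip at 16.7 ft from A.
ΣM about A: C_y·22.5 − 10·8.5 − (3.31·11)·16.7 = 0 → C_y = 693.047/22.5 = 30.8021 ≈ 30.80 kip.
ΣF_y = 0: A_y + 30.8021 − 10 − 3.31·11 = 0 → A_y = 15.61 kip.
ΣF_x = 0: no horizontal applied forces, so A_x = 0.

A_x = 0, A_y = 15.61 kip, C_y = 30.80 kip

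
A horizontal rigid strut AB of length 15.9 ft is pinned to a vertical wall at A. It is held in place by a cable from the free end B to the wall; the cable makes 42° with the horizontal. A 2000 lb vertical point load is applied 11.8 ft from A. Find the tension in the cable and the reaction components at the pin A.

ΣM about A: T·sin42°·15.9 − 2000·11.8 = 0 → T = 23600/(15.9·0.669131) = 2218.22 ≈ 2218 lb.
ΣF_x = 0: A_x − T·cos42° = 0 → A_x = 2218.22 × 0.743145 = 1648 lb.
ΣF_y = 0: A_y + T·sin42° − 2000 = 0 → A_y = 2000 − 2218.22 × 0.669131 = 515.7 lb.

T = 2218 lb, A_x = 1648 lb, A_y = 515.7 lb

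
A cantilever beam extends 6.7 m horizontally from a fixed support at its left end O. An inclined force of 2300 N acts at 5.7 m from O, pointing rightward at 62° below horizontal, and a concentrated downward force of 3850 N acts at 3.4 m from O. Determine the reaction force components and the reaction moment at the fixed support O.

O_x = -1080 N, O_y = 5881 N, M_O = 24670 N·m

ΣF_x = 0: O_x + 2300·cos62° = 0 → O_x = -1080 N.
ΣF_y = 0: O_y − 2300·sin62° − 3850 = 0 → O_y = 5881 N.
ΣM about O: M_O − 2300·sin62°·5.7 − 3850·3.4 = 0 → M_O = 24670 N·m.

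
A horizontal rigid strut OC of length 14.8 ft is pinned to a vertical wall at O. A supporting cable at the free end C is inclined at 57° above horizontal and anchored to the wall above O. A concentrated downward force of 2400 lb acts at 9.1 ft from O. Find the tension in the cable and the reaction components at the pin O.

T = 1760 lb, O_x = 958.3 lb, O_y = 924.3 lb

ΣM about O: T·sin57°·14.8 − 2400·9.1 = 0 → T = 21840/(14.8·0.838671) = 1759.54 ≈ 1760 lb.
ΣF_x = 0: O_x − T·cos57° = 0 → O_x = 1759.54 × 0.544639 = 958.3 lb.
ΣF_y = 0: O_y + T·sin57° − 2400 = 0 → O_y = 2400 − 1759.54 × 0.838671 = 924.3 lb.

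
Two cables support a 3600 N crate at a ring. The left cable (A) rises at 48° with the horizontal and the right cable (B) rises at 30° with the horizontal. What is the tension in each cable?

ΣF_x = 0: −T_A·cos48° + T_B·cos30° = 0 → T_B = 0.772645·T_A.
ΣF_y = 0: T_A·sin48° + T_B·sin30° = 3600.
Substitute: T_A·(0.743145 + 0.772645·0.5) = 3600 → T_A = 3187.34 ≈ 3187 N.
Then T_B = 0.772645 × 3187.34 = 2463 N.

T_A = 3187 N, T_B = 2463 N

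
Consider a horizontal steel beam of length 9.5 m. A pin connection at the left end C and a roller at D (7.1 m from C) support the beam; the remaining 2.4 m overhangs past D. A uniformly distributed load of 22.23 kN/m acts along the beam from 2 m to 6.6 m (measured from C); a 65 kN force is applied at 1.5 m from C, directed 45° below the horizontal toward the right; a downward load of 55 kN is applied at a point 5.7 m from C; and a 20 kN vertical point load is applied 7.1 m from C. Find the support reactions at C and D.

C_x = -45.96 kN, C_y = 87.42 kN, D_y = 135.8 kN

Resultant of the distributed load: 22.23 × 4.6 = 102.258 kN at 4.3 m from C.
Moments about C: D_y·7.1 − (22.23·4.6)·4.3 − 65·sin45°·1.5 − 55·5.7 − 20·7.1 = 0 → D_y = 964.152/7.1 = 135.796 ≈ 135.8 kN.
ΣF_y = 0: C_y + 135.796 − 22.23·4.6 − 65·sin45° − 55 − 20 = 0 → C_y = 87.42 kN.
ΣF_x = 0: C_x + 65·cos45° = 0 → C_x = -45.96 kN.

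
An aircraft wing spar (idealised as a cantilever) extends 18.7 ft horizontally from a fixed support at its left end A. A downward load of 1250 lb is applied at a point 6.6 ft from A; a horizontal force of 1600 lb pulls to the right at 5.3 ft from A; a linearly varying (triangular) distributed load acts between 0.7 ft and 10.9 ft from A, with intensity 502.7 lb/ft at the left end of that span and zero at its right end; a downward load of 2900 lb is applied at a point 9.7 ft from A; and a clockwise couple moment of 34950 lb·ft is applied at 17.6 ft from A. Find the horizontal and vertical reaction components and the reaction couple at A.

A_x = -1600 lb, A_y = 6714 lb, M_A = 81840 lb·ft

Resultant of the triangular load: ½ × 502.7 × 10.2 = 2563.77 lb, acting at 4.1 ft from A (one-third of the span from the peak).
ΣF_x = 0: A_x + 1600 = 0 → A_x = -1600 lb.
ΣF_y = 0: A_y − 1250 − ½·502.7·10.2 − 2900 = 0 → A_y = 6714 lb.
ΣM about A: M_A − 1250·6.6 − (½·502.7·10.2)·4.1 − 2900·9.7 − 34950 = 0 → M_A = 81840 lb·ft.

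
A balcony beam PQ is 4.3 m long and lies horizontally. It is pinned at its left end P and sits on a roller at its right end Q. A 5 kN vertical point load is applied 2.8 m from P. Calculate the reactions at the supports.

P_x = 0, P_y = 1.744 kN, Q_y = 3.256 kN

Taking moments about P: Q_y·4.3 − 5·2.8 = 0 → Q_y = 14/4.3 = 3.25581 ≈ 3.256 kN.
ΣF_y = 0: P_y + 3.25581 − 5 = 0 → P_y = 1.744 kN.
ΣF_x = 0: no horizontal applied forces, so P_x = 0.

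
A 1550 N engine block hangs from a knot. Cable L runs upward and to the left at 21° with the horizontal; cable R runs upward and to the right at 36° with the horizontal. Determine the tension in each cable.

T_L = 1495 N, T_R = 1725 N

ΣF_x = 0: −T_L·cos21° + T_R·cos36° = 0 → T_R = 1.15397·T_L.
ΣF_y = 0: T_L·sin21° + T_R·sin36° = 1550.
Substitute: T_L·(0.358368 + 1.15397·0.587785) = 1550 → T_L = 1495.19 ≈ 1495 N.
Then T_R = 1.15397 × 1495.19 = 1725 N.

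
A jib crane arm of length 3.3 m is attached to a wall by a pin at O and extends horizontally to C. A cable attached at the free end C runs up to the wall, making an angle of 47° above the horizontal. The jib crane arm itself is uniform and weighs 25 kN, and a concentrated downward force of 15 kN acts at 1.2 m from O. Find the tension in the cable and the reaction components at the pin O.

T = 24.55 kN, O_x = 16.74 kN, O_y = 22.05 kN

ΣM about O: T·sin47°·3.3 − 25·1.65 − 15·1.2 = 0 → T = 59.25/(3.3·0.731354) = 24.5497 ≈ 24.55 kN.
ΣF_x = 0: O_x − T·cos47° = 0 → O_x = 24.5497 × 0.681998 = 16.74 kN.
ΣF_y = 0: O_y + T·sin47° − 25 − 15 = 0 → O_y = 40 − 24.5497 × 0.731354 = 22.05 kN.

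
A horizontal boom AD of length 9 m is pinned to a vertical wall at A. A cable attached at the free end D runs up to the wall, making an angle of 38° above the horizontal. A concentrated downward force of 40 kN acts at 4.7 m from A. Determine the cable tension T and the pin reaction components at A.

ΣM about A: T·sin38°·9 − 40·4.7 = 0 → T = 188/(9·0.615661) = 33.9292 ≈ 33.93 kN.
ΣF_x = 0: A_x − T·cos38° = 0 → A_x = 33.9292 × 0.788011 = 26.74 kN.
ΣF_y = 0: A_y + T·sin38° − 40 = 0 → A_y = 40 − 33.9292 × 0.615661 = 19.11 kN.

T = 33.93 kN, A_x = 26.74 kN, A_y = 19.11 kN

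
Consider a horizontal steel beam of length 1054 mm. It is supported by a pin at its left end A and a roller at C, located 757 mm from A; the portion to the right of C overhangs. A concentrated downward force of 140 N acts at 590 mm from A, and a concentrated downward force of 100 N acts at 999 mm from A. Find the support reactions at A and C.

ΣM about A: C_y·757 − 140·590 − 100·999 = 0 → C_y = 182500/757 = 241.083 ≈ 241.1 N.
ΣF_y = 0: A_y + 241.083 − 140 − 100 = 0 → A_y = -1.083 N.
ΣF_x = 0: no horizontal applied forces, so A_x = 0.

A_x = 0, A_y = -1.083 N, C_y = 241.1 N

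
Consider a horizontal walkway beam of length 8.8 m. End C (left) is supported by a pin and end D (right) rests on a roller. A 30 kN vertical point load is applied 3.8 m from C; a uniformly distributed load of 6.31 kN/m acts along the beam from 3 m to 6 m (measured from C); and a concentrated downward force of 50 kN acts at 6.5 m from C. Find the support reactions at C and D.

C_x = 0, C_y = 39.36 kN, D_y = 59.57 kN

Resultant of the distributed load: 6.31 × 3 = 18.93 kN at 4.5 m from C.
Moments about C: D_y·8.8 − 30·3.8 − (6.31·3)·4.5 − 50·6.5 = 0 → D_y = 524.185/8.8 = 59.5665 ≈ 59.57 kN.
ΣF_y = 0: C_y + 59.5665 − 30 − 6.31·3 − 50 = 0 → C_y = 39.36 kN.
ΣF_x = 0: no horizontal applied forces, so C_x = 0.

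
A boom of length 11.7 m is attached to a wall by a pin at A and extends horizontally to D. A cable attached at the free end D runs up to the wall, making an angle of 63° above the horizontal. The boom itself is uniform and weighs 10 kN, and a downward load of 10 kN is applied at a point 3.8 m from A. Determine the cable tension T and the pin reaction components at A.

ΣM about A: T·sin63°·11.7 − 10·5.85 − 10·3.8 = 0 → T = 96.5/(11.7·0.891007) = 9.25679 ≈ 9.257 kN.
ΣF_x = 0: A_x − T·cos63° = 0 → A_x = 9.25679 × 0.45399 = 4.202 kN.
ΣF_y = 0: A_y + T·sin63° − 10 − 10 = 0 → A_y = 20 − 9.25679 × 0.891007 = 11.75 kN.

T = 9.257 kN, A_x = 4.202 kN, A_y = 11.75 kN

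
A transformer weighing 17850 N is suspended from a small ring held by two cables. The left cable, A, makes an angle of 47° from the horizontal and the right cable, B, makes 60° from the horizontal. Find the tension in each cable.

ΣF_x = 0: −T_A·cos47° + T_B·cos60° = 0 → T_B = 1.364·T_A.
ΣF_y = 0: T_A·sin47° + T_B·sin60° = 17850.
Substitute: T_A·(0.731354 + 1.364·0.866025) = 17850 → T_A = 9332.79 ≈ 9333 N.
Then T_B = 1.364 × 9332.79 = 12730 N.

T_A = 9333 N, T_B = 12730 N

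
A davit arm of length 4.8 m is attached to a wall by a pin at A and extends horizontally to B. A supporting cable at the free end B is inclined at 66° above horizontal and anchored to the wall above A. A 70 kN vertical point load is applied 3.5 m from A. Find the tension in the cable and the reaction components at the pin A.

ΣM about A: T·sin66°·4.8 − 70·3.5 = 0 → T = 245/(4.8·0.913545) = 55.8721 ≈ 55.87 kN.
ΣF_x = 0: A_x − T·cos66° = 0 → A_x = 55.8721 × 0.406737 = 22.73 kN.
ΣF_y = 0: A_y + T·sin66° − 70 = 0 → A_y = 70 − 55.8721 × 0.913545 = 18.96 kN.

T = 55.87 kN, A_x = 22.73 kN, A_y = 18.96 kN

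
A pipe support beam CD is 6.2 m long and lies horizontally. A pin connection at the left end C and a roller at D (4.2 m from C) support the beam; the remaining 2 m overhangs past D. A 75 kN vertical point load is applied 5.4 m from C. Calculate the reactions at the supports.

C_x = 0, C_y = -21.43 kN, D_y = 96.43 kN

ΣM about C: D_y·4.2 − 75·5.4 = 0 → D_y = 405/4.2 = 96.4286 ≈ 96.43 kN.
ΣF_y = 0: C_y + 96.4286 − 75 = 0 → C_y = -21.43 kN.
ΣF_x = 0: no horizontal applied forces, so C_x = 0.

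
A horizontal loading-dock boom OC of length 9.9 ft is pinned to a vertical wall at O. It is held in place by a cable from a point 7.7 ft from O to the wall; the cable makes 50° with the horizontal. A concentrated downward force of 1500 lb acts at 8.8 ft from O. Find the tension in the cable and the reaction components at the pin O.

ΣM about O: T·sin50°·7.7 − 1500·8.8 = 0 → T = 13200/(7.7·0.766044) = 2237.84 ≈ 2238 lb.
ΣF_x = 0: O_x − T·cos50° = 0 → O_x = 2237.84 × 0.642788 = 1438 lb.
ΣF_y = 0: O_y + T·sin50° − 1500 = 0 → O_y = 1500 − 2237.84 × 0.766044 = -214.3 lb.

T = 2238 lb, O_x = 1438 lb, O_y = -214.3 lb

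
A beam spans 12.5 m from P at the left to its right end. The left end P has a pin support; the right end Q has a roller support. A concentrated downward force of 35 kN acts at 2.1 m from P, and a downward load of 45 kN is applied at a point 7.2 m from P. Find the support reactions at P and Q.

P_x = 0, P_y = 48.20 kN, Q_y = 31.80 kN

Moments about P: Q_y·12.5 − 35·2.1 − 45·7.2 = 0 → Q_y = 397.5/12.5 = 31.80 kN.
ΣF_y = 0: P_y + 31.8 − 35 − 45 = 0 → P_y = 48.20 kN.
ΣF_x = 0: no horizontal applied forces, so P_x = 0.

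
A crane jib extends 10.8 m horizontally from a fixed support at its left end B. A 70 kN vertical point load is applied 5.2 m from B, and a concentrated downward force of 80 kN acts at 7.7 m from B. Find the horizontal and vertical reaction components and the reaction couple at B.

B_x = 0, B_y = 150.0 kN, M_B = 980.0 kN·m

ΣF_x = 0: B_x = 0.
ΣF_y = 0: B_y − 70 − 80 = 0 → B_y = 150.0 kN.
ΣM about B: M_B − 70·5.2 − 80·7.7 = 0 → M_B = 980.0 kN·m.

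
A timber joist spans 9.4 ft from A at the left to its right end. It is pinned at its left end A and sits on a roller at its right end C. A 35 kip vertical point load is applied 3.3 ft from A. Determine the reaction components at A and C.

Taking moments about A: C_y·9.4 − 35·3.3 = 0 → C_y = 115.5/9.4 = 12.2872 ≈ 12.29 kip.
ΣF_y = 0: A_y + 12.2872 − 35 = 0 → A_y = 22.71 kip.
ΣF_x = 0: no horizontal applied forces, so A_x = 0.

A_x = 0, A_y = 22.71 kip, C_y = 12.29 kip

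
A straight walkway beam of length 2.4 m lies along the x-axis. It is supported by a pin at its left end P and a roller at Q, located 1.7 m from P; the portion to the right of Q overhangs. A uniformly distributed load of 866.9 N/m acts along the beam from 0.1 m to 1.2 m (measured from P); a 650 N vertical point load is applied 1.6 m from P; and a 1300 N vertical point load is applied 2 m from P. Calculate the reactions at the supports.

P_x = 0, P_y = 397.8 N, Q_y = 2506 N

Resultant of the distributed load: 866.9 × 1.1 = 953.59 N at 0.65 m from P.
ΣM about P: Q_y·1.7 − (866.9·1.1)·0.65 − 650·1.6 − 1300·2 = 0 → Q_y = 4259.8335/1.7 = 2505.78 ≈ 2506 N.
ΣF_y = 0: P_y + 2505.78 − 866.9·1.1 − 650 − 1300 = 0 → P_y = 397.8 N.
ΣF_x = 0: no horizontal applied forces, so P_x = 0.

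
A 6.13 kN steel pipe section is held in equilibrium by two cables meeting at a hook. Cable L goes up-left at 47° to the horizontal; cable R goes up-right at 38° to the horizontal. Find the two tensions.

ΣF_x = 0: −T_L·cos47° + T_R·cos38° = 0 → T_R = 0.865468·T_L.
ΣF_y = 0: T_L·sin47° + T_R·sin38° = 6.13.
Substitute: T_L·(0.731354 + 0.865468·0.615661) = 6.13 → T_L = 4.84896 ≈ 4.849 kN.
Then T_R = 0.865468 × 4.84896 = 4.197 kN.

T_L = 4.849 kN, T_R = 4.197 kN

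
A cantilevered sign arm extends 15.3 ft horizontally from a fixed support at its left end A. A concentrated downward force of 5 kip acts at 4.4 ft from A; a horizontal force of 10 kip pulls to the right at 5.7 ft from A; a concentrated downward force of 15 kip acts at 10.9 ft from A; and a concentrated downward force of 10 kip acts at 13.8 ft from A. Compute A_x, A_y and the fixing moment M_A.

ΣF_x = 0: A_x + 10 = 0 → A_x = -10.00 kip.
ΣF_y = 0: A_y − 5 − 15 − 10 = 0 → A_y = 30.00 kip.
ΣM about A: M_A − 5·4.4 − 15·10.9 − 10·13.8 = 0 → M_A = 323.5 kip·ft.

A_x = -10.00 kip, A_y = 30.00 kip, M_A = 323.5 kip·ft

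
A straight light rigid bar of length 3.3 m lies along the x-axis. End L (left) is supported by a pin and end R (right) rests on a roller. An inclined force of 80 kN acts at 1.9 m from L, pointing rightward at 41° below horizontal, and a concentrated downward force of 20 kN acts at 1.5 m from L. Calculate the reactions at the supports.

L_x = -60.38 kN, L_y = 33.18 kN, R_y = 39.31 kN

Taking moments about L: R_y·3.3 − 80·sin41°·1.9 − 20·1.5 = 0 → R_y = 129.721/3.3 = 39.3094 ≈ 39.31 kN.
ΣF_y = 0: L_y + 39.3094 − 80·sin41° − 20 = 0 → L_y = 33.18 kN.
ΣF_x = 0: L_x + 80·cos41° = 0 → L_x = -60.38 kN.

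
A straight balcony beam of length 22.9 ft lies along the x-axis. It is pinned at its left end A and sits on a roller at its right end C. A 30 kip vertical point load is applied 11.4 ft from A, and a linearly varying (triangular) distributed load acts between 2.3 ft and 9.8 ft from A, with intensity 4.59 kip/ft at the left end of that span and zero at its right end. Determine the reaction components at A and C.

Resultant of the triangular load: ½ × 4.59 × 7.5 = 17.2125 kip, acting at 4.8 ft from A (one-third of the span from the peak).
Moments about A: C_y·22.9 − 30·11.4 − (½·4.59·7.5)·4.8 = 0 → C_y = 424.62/22.9 = 18.5424 ≈ 18.54 kip.
ΣF_y = 0: A_y + 18.5424 − 30 − ½·4.59·7.5 = 0 → A_y = 28.67 kip.
ΣF_x = 0: no horizontal applied forces, so A_x = 0.

A_x = 0, A_y = 28.67 kip, C_y = 18.54 kip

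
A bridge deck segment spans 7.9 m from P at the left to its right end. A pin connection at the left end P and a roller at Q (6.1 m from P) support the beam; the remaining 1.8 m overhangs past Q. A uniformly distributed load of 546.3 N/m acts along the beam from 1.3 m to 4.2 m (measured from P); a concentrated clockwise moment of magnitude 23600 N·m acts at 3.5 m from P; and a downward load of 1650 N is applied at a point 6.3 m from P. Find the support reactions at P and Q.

P_x = 0, P_y = -3053 N, Q_y = 6287 N

Resultant of the distributed load: 546.3 × 2.9 = 1584.27 N at 2.75 m from P.
Taking moments about P: Q_y·6.1 − (546.3·2.9)·2.75 − 23600 − 1650·6.3 = 0 → Q_y = 38351.7425/6.1 = 6287.17 ≈ 6287 N.
ΣF_y = 0: P_y + 6287.17 − 546.3·2.9 − 1650 = 0 → P_y = -3053 N.
ΣF_x = 0: no horizontal applied forces, so P_x = 0.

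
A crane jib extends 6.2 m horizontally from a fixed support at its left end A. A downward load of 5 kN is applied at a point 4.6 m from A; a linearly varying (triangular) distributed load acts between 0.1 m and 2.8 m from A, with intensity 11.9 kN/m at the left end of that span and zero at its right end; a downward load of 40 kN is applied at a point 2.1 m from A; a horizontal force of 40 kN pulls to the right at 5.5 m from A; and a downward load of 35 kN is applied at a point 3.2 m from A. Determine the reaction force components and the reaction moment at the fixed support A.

Resultant of the triangular load: ½ × 11.9 × 2.7 = 16.065 kN, acting at 1 m from A (one-third of the span from the peak).
ΣF_x = 0: A_x + 40 = 0 → A_x = -40.00 kN.
ΣF_y = 0: A_y − 5 − ½·11.9·2.7 − 40 − 35 = 0 → A_y = 96.06 kN.
ΣM about A: M_A − 5·4.6 − (½·11.9·2.7)·1 − 40·2.1 − 35·3.2 = 0 → M_A = 235.1 kN·m.

A_x = -40.00 kN, A_y = 96.06 kN, M_A = 235.1 kN·m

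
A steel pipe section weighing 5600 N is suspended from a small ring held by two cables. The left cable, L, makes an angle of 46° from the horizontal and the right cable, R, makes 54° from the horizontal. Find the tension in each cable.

T_L = 3342 N, T_R = 3950 N

ΣF_x = 0: −T_L·cos46° + T_R·cos54° = 0 → T_R = 1.18182·T_L.
ΣF_y = 0: T_L·sin46° + T_R·sin54° = 5600.
Substitute: T_L·(0.71934 + 1.18182·0.809017) = 5600 → T_L = 3342.38 ≈ 3342 N.
Then T_R = 1.18182 × 3342.38 = 3950 N.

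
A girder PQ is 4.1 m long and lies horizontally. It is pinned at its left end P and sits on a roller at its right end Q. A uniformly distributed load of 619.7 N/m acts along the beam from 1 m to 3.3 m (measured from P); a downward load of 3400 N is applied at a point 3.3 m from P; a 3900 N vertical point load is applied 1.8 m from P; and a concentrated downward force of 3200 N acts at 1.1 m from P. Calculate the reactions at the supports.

Resultant of the distributed load: 619.7 × 2.3 = 1425.31 N at 2.15 m from P.
ΣM about P: Q_y·4.1 − (619.7·2.3)·2.15 − 3400·3.3 − 3900·1.8 − 3200·1.1 = 0 → Q_y = 24824.4165/4.1 = 6054.74 ≈ 6055 N.
ΣF_y = 0: P_y + 6054.74 − 619.7·2.3 − 3400 − 3900 − 3200 = 0 → P_y = 5871 N.
ΣF_x = 0: no horizontal applied forces, so P_x = 0.

P_x = 0, P_y = 5871 N, Q_y = 6055 N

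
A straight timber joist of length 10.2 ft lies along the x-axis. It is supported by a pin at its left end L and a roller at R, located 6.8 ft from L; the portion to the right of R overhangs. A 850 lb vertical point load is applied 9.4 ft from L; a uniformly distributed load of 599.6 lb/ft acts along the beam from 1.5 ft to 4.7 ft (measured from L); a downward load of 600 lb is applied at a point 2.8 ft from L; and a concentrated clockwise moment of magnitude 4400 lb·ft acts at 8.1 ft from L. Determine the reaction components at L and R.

Resultant of the distributed load: 599.6 × 3.2 = 1918.72 lb at 3.1 ft from L.
ΣM about L: R_y·6.8 − 850·9.4 − (599.6·3.2)·3.1 − 600·2.8 − 4400 = 0 → R_y = 20018.032/6.8 = 2943.83 ≈ 2944 lb.
ΣF_y = 0: L_y + 2943.83 − 850 − 599.6·3.2 − 600 = 0 → L_y = 424.9 lb.
ΣF_x = 0: no horizontal applied forces, so L_x = 0.

L_x = 0, L_y = 424.9 lb, R_y = 2944 lb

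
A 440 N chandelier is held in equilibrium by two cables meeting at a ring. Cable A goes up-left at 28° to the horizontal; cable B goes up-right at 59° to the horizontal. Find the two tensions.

ΣF_x = 0: −T_A·cos28° + T_B·cos59° = 0 → T_B = 1.71433·T_A.
ΣF_y = 0: T_A·sin28° + T_B·sin59° = 440.
Substitute: T_A·(0.469472 + 1.71433·0.857167) = 440 → T_A = 226.928 ≈ 226.9 N.
Then T_B = 1.71433 × 226.928 = 389.0 N.

T_A = 226.9 N, T_B = 389.0 N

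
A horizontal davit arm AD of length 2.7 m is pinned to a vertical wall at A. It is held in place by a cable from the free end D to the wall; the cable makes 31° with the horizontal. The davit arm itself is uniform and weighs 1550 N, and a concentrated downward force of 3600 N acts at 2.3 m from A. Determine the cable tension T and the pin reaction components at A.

ΣM about A: T·sin31°·2.7 − 1550·1.35 − 3600·2.3 = 0 → T = 10372.5/(2.7·0.515038) = 7459 N.
ΣF_x = 0: A_x − T·cos31° = 0 → A_x = 7459 × 0.857167 = 6394 N.
ΣF_y = 0: A_y + T·sin31° − 1550 − 3600 = 0 → A_y = 5150 − 7459 × 0.515038 = 1308 N.

T = 7459 N, A_x = 6394 N, A_y = 1308 N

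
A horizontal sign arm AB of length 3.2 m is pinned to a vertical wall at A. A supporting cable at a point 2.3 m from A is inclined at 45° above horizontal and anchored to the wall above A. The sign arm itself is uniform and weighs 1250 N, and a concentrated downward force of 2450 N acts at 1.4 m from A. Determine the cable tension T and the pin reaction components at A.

ΣM about A: T·sin45°·2.3 − 1250·1.6 − 2450·1.4 = 0 → T = 5430/(2.3·0.707107) = 3338.77 ≈ 3339 N.
ΣF_x = 0: A_x − T·cos45° = 0 → A_x = 3338.77 × 0.707107 = 2361 N.
ΣF_y = 0: A_y + T·sin45° − 1250 − 2450 = 0 → A_y = 3700 − 3338.77 × 0.707107 = 1339 N.

T = 3339 N, A_x = 2361 N, A_y = 1339 N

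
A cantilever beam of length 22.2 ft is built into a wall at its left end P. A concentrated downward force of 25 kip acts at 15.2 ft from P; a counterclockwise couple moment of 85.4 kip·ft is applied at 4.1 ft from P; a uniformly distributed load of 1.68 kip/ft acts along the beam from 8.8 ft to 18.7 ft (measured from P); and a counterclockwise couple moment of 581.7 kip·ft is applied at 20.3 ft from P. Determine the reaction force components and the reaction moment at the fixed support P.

Resultant of the distributed load: 1.68 × 9.9 = 16.632 kip at 13.75 ft from P.
ΣF_x = 0: P_x = 0.
ΣF_y = 0: P_y − 25 − 1.68·9.9 = 0 → P_y = 41.63 kip.
ΣM about P: M_P − 25·15.2 + 85.4 − (1.68·9.9)·13.75 + 581.7 = 0 → M_P = -58.41 kip·ft.

P_x = 0, P_y = 41.63 kip, M_P = -58.41 kip·ft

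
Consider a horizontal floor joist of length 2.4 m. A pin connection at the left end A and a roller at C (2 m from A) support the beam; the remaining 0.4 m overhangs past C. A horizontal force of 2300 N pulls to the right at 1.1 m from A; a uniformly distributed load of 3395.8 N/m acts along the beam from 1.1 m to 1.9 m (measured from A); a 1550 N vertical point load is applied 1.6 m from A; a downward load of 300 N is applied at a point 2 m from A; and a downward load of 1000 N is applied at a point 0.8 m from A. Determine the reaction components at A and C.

A_x = -2300 N, A_y = 1589 N, C_y = 3977 N

Resultant of the distributed load: 3395.8 × 0.8 = 2716.64 N at 1.5 m from A.
ΣM about A: C_y·2 − (3395.8·0.8)·1.5 − 1550·1.6 − 300·2 − 1000·0.8 = 0 → C_y = 7954.96/2 = 3977.48 ≈ 3977 N.
ΣF_y = 0: A_y + 3977.48 − 3395.8·0.8 − 1550 − 300 − 1000 = 0 → A_y = 1589 N.
ΣF_x = 0: A_x + 2300 = 0 → A_x = -2300 N.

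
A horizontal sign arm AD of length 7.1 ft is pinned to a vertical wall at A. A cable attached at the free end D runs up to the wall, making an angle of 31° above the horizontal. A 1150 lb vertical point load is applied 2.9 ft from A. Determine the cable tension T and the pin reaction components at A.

T = 912.0 lb, A_x = 781.7 lb, A_y = 680.3 lb

ΣM about A: T·sin31°·7.1 − 1150·2.9 = 0 → T = 3335/(7.1·0.515038) = 912.007 ≈ 912.0 lb.
ΣF_x = 0: A_x − T·cos31° = 0 → A_x = 912.007 × 0.857167 = 781.7 lb.
ΣF_y = 0: A_y + T·sin31° − 1150 = 0 → A_y = 1150 − 912.007 × 0.515038 = 680.3 lb.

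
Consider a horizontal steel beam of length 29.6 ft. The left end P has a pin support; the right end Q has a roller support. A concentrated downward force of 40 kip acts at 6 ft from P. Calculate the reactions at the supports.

P_x = 0, P_y = 31.89 kip, Q_y = 8.108 kip

Moments about P: Q_y·29.6 − 40·6 = 0 → Q_y = 240/29.6 = 8.10811 ≈ 8.108 kip.
ΣF_y = 0: P_y + 8.10811 − 40 = 0 → P_y = 31.89 kip.
ΣF_x = 0: no horizontal applied forces, so P_x = 0.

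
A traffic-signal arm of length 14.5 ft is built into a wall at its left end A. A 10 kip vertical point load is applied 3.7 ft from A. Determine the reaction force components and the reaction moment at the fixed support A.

ΣF_x = 0: A_x = 0.
ΣF_y = 0: A_y − 10 = 0 → A_y = 10.00 kip.
ΣM about A: M_A − 10·3.7 = 0 → M_A = 37.00 kip·ft.

A_x = 0, A_y = 10.00 kip, M_A = 37.00 kip·ft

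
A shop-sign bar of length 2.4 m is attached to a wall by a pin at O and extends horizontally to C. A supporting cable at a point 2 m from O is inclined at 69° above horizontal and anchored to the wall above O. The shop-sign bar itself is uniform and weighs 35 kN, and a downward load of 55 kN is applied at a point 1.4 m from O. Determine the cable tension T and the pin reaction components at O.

T = 63.73 kN, O_x = 22.84 kN, O_y = 30.50 kN

ΣM about O: T·sin69°·2 − 35·1.2 − 55·1.4 = 0 → T = 119/(2·0.93358) = 63.7332 ≈ 63.73 kN.
ΣF_x = 0: O_x − T·cos69° = 0 → O_x = 63.7332 × 0.358368 = 22.84 kN.
ΣF_y = 0: O_y + T·sin69° − 35 − 55 = 0 → O_y = 90 − 63.7332 × 0.93358 = 30.50 kN.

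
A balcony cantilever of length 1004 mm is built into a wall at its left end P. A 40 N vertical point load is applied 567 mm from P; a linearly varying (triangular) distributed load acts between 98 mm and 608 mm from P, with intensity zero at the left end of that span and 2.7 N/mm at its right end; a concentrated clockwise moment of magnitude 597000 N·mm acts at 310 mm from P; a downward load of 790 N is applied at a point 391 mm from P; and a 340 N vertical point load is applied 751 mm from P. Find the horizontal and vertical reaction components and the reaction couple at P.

Resultant of the triangular load: ½ × 2.7 × 510 = 688.5 N, acting at 438 mm from P (one-third of the span from the peak).
ΣF_x = 0: P_x = 0.
ΣF_y = 0: P_y − 40 − ½·2.7·510 − 790 − 340 = 0 → P_y = 1858 N.
ΣM about P: M_P − 40·567 − (½·2.7·510)·438 − 597000 − 790·391 − 340·751 = 0 → M_P = 1485000 N·mm.

P_x = 0, P_y = 1858 N, M_P = 1485000 N·mm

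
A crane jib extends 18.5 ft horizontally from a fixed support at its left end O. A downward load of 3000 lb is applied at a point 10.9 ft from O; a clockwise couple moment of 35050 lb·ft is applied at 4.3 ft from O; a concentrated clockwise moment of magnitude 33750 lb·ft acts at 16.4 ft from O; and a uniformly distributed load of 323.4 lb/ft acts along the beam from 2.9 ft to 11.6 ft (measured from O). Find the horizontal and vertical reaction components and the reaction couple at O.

Resultant of the distributed load: 323.4 × 8.7 = 2813.58 lb at 7.25 ft from O.
ΣF_x = 0: O_x = 0.
ΣF_y = 0: O_y − 3000 − 323.4·8.7 = 0 → O_y = 5814 lb.
ΣM about O: M_O − 3000·10.9 − 35050 − 33750 − (323.4·8.7)·7.25 = 0 → M_O = 121900 lb·ft.

O_x = 0, O_y = 5814 lb, M_O = 121900 lb·ft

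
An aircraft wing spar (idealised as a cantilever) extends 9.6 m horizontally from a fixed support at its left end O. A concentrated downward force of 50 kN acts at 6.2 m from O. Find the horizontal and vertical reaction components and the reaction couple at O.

O_x = 0, O_y = 50.00 kN, M_O = 310.0 kN·m

ΣF_x = 0: O_x = 0.
ΣF_y = 0: O_y − 50 = 0 → O_y = 50.00 kN.
ΣM about O: M_O − 50·6.2 = 0 → M_O = 310.0 kN·m.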